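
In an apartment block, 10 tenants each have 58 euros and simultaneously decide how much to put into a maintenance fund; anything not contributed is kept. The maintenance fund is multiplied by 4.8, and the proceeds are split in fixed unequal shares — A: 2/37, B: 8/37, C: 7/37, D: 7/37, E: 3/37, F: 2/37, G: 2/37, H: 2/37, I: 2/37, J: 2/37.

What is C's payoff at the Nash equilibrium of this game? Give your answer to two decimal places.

110.67 euros

Player j's private return per contributed unit is 4.8 × (j's share). Contributing is weakly dominant for j when that share is at least 1/4.8 = 0.2083, and contributing 0 is dominant otherwise.
Only B (8/37) clears that bar, contributing 58; the remaining 9 contribute 0. Total contributed: 58.
C keeps 58 and receives 4.8 × 58 × 7/37 = 52.67 from the maintenance fund, for a payoff of 110.67.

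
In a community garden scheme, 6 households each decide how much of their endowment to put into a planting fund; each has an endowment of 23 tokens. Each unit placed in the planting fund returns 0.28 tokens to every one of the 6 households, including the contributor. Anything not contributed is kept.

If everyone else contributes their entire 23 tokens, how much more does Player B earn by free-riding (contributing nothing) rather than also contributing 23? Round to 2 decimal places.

16.56 tokens

Switching from a contribution of 23 to 0 lets Player B keep an extra 23 tokens, but lowers the planting fund by 23, which costs Player B their own share of that drop: 0.28 × 23 = 6.44.
Net gain = 23 − 6.44 = 16.56. The private return per contributed unit (0.28) is below 1, so free-riding is indeed the best response regardless of what the others do.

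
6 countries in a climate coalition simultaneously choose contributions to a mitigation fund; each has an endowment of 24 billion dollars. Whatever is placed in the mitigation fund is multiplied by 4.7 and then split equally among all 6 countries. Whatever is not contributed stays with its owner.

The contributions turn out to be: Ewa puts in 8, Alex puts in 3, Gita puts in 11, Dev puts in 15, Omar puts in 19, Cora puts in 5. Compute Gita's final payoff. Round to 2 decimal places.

Total contributed: 8 + 3 + 11 + 15 + 19 + 5 = 61.
Each receives 4.7 × 61 / 6 = 47.78 from the mitigation fund.
Gita keeps 24 − 11 = 13, so Gita's payoff is 13 + 47.78 = 60.78.

60.78 billion dollars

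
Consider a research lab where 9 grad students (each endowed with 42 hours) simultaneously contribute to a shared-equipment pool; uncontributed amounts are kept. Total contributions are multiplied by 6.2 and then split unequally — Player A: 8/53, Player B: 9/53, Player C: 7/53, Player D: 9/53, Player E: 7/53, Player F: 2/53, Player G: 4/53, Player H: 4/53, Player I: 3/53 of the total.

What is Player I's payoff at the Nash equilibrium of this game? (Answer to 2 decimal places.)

Each unit j contributes comes back to j as 6.2 × (j's share), so j prefers to contribute only if that share exceeds 1/6.2 = 0.1613; otherwise keeping the unit dominates.
Player B and Player D are above the threshold, contributing 42 each; the remaining 7 contribute 0. Total contributed: 84.
Player I keeps 42 and receives 6.2 × 84 × 3/53 = 29.48 from the shared-equipment pool, for a payoff of 71.48.

71.48 hours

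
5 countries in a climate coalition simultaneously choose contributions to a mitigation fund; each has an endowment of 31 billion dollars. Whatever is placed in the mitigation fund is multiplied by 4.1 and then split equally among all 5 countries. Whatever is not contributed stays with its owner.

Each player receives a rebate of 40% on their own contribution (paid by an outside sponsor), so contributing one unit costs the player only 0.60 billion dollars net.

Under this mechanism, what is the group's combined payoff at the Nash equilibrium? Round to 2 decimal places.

697.50 billion dollars

With the mechanism, a contributed unit returns (4.1/5) / 0.60 = 1.3667 per unit of net cost to the contributor — now above 1 — so contributing fully is weakly dominant for every player.
At the Nash equilibrium everyone contributes 31. Group total payoff = 5 × (31 × 0.40 + 4.1 × 31) = 697.50.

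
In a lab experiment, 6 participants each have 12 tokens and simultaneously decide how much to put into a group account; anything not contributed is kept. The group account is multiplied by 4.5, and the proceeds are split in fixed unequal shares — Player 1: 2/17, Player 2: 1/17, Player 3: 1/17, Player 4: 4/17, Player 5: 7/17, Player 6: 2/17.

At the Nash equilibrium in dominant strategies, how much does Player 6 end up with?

For player j, contributing a unit is worthwhile iff 4.5 × (j's share) ≥ 1, i.e. iff j's share is at least 0.2222.
The shares above 0.2222 belong to Player 4 and Player 5, contributing 12 each; the remaining 4 contribute 0. Total contributed: 24.
Player 6 keeps 12 and receives 4.5 × 24 × 2/17 = 12.71 from the group account, for a payoff of 24.71.

24.71 tokens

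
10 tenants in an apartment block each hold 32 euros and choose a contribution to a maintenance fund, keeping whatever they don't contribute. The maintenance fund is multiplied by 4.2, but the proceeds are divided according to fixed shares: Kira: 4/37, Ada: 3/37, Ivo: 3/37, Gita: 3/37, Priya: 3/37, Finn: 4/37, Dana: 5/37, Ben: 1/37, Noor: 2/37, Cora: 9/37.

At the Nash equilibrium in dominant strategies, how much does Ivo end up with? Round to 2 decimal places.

A player with share s gets back 4.2·s per unit contributed, so full contribution is dominant for anyone with s > 1/4.2 = 0.2381 and zero contribution is dominant for anyone below.
Only Cora (9/37) clears that bar, contributing 32; the remaining 9 contribute 0. Total contributed: 32.
Ivo keeps 32 and receives 4.2 × 32 × 3/37 = 10.90 from the maintenance fund, for a payoff of 42.90.

42.90 euros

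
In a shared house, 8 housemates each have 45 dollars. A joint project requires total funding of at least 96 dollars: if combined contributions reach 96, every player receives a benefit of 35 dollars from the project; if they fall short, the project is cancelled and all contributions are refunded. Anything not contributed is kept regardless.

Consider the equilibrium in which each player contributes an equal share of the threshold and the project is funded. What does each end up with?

Equal share of the threshold: 96/8 = 12.
At this profile no one gains by cutting their contribution: any cut drops the total below 96, the project is cancelled, contributions are refunded, and the deviator ends with 45, which is less than 45 − 12 + 35 = 68. Contributing more than 12 just wastes the excess. So contributing exactly 12 is a best response.
Each player's payoff: 45 − 12 + 35 = 68.

68 dollars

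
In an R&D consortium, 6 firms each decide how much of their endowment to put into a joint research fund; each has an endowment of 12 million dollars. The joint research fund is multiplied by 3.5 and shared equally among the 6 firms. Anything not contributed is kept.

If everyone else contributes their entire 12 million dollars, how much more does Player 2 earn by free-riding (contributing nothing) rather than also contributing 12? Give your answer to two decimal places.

Switching from a contribution of 12 to 0 lets Player 2 keep an extra 12 million dollars, but lowers the joint research fund by 12, which costs Player 2 their own share of that drop: 3.5/6 × 12 = 7.00.
Net gain = 12 − 7.00 = 5.00. The private return per contributed unit (0.5833) is below 1, so free-riding is indeed the best response regardless of what the others do.

5.00 million dollars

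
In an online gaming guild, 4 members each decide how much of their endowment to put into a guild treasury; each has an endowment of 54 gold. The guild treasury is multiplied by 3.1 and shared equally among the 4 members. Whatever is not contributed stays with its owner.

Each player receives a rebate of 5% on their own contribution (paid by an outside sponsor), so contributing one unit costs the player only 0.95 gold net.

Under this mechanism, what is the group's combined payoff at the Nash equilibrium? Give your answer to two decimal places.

216.00 gold

With the mechanism, a contributed unit returns (3.1/4) / 0.95 = 0.8158 per unit of net cost — still below 1 — so contributing 0 remains dominant for every player.
At the Nash equilibrium no one contributes; group total payoff = 4 × 54 = 216.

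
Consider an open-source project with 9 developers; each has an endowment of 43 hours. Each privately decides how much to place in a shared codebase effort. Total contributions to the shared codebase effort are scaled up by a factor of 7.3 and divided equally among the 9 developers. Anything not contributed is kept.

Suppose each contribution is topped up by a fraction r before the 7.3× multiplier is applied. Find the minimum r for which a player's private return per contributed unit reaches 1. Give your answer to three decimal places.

0.233

With matching at rate r, one contributed unit becomes (1 + r) in the shared codebase effort and returns 7.3 × (1 + r) / 9 to the contributor.
Setting this equal to 1: 1 + r = 9/7.3 = 1.2329.
So the minimum matching rate is r = 1.2329 − 1 = 0.233.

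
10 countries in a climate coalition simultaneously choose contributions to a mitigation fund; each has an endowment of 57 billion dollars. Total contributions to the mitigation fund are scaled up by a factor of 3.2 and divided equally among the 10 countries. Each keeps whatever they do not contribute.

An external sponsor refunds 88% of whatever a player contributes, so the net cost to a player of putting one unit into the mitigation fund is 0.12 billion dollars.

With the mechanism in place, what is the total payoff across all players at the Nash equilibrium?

With the mechanism, a contributed unit returns (3.2/10) / 0.12 = 2.6667 per unit of net cost to the contributor — now above 1 — so contributing fully is weakly dominant for every player.
At the Nash equilibrium everyone contributes 57. Group total payoff = 10 × (57 × 0.88 + 3.2 × 57) = 2325.60.

2325.60 billion dollars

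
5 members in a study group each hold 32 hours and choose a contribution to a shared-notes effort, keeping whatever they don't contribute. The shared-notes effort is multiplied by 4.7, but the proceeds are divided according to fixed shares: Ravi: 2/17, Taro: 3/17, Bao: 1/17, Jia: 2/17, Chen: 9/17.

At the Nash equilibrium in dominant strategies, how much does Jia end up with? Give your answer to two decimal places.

For player j, contributing a unit is worthwhile iff 4.7 × (j's share) ≥ 1, i.e. iff j's share is at least 0.2128.
Only Chen (9/17) clears that bar, contributing 32; the remaining 4 contribute 0. Total contributed: 32.
Jia keeps 32 and receives 4.7 × 32 × 2/17 = 17.69 from the shared-notes effort, for a payoff of 49.69.

49.69 hours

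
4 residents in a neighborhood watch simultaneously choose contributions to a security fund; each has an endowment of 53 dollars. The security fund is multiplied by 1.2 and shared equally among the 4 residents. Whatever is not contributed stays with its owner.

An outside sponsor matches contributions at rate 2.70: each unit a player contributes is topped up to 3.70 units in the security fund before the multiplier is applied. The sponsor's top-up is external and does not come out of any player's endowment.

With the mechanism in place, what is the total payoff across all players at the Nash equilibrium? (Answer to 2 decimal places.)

With the mechanism, a contributed unit returns 1.2 × 3.70 / 4 = 1.1100 per unit of net cost to the contributor — now above 1 — so contributing fully is weakly dominant for every player.
At the Nash equilibrium everyone contributes 53. Group total payoff = 1.2 × 3.70 × 212 = 941.28.

941.28 dollars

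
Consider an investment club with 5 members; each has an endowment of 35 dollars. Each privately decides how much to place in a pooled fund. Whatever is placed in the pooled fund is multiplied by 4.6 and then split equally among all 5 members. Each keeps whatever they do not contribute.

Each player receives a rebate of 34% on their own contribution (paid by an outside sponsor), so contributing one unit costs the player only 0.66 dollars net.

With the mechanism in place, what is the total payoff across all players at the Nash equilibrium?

Under the mechanism each unit contributed yields (4.6/5) / 0.66 = 1.3939 back to its contributor per unit of net cost, which exceeds 1, making full contribution the dominant choice for everyone.
At the Nash equilibrium everyone contributes 35. Group total payoff = 5 × (35 × 0.34 + 4.6 × 35) = 864.50.

864.50 dollars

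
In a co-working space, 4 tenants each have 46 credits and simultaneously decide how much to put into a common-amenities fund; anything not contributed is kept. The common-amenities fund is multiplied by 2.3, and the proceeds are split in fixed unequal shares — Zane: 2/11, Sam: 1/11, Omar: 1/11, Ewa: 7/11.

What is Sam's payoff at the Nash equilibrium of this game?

A player with share s gets back 2.3·s per unit contributed, so full contribution is dominant for anyone with s > 1/2.3 = 0.4348 and zero contribution is dominant for anyone below.
Ewa alone (share 7/11) is above the threshold, contributing 46; the remaining 3 contribute 0. Total contributed: 46.
Sam keeps 46 and receives 2.3 × 46 × 1/11 = 9.62 from the common-amenities fund, for a payoff of 55.62.

55.62 credits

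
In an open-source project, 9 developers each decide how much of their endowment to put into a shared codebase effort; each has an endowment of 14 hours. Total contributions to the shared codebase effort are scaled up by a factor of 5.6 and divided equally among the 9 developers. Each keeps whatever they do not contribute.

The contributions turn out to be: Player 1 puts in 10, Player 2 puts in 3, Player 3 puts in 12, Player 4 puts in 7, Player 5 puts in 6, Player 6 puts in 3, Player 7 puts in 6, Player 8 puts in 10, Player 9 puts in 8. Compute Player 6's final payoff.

Total contributed: 10 + 3 + 12 + 7 + 6 + 3 + 6 + 10 + 8 = 65.
Each receives 5.6 × 65 / 9 = 40.44 from the shared codebase effort.
Player 6 keeps 14 − 3 = 11, so Player 6's payoff is 11 + 40.44 = 51.44.

51.44 hours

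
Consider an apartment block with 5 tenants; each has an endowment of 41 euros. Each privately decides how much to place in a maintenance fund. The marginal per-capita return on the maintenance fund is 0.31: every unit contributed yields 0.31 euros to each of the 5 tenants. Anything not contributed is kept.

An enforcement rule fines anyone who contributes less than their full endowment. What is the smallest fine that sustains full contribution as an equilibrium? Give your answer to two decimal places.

28.29 euros

Given the others contribute fully, the best deviation is to contribute 0 (any partial contribution still incurs the fine and gives up units whose private return 0.31 is below 1).
Deviating from 41 to 0 saves 41 euros but forfeits the deviator's share of the drop in the maintenance fund: 0.31 × 41 = 12.71.
So the deviation gain is 41 − 12.71 = 28.29, and the fine must be at least 28.29 euros to wipe it out.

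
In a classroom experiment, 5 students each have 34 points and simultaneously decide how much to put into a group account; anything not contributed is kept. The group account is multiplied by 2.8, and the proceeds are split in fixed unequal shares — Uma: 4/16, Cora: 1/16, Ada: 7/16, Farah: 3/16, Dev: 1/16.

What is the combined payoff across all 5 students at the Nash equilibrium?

Player j's private return per contributed unit is 2.8 × (j's share). Contributing is weakly dominant for j when that share is at least 1/2.8 = 0.3571, and contributing 0 is dominant otherwise.
Only Ada (7/16) clears that bar, contributing 34; the remaining 4 contribute 0. Total contributed: 34.
The group account pays out 2.8 × 34 = 95.20 in total (split across the unequal shares, but the aggregate is all that matters for the group sum).
The 4 free-riders keep 34 each, adding 136. Group total = 136 + 95.20 = 231.20.

231.20 points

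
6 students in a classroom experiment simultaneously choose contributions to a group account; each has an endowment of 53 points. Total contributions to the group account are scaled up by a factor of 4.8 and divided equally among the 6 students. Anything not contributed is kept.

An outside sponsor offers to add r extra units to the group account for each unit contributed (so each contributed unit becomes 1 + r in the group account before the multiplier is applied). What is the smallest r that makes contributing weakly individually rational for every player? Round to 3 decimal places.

With matching at rate r, one contributed unit becomes (1 + r) in the group account and returns 4.8 × (1 + r) / 6 to the contributor.
Setting this equal to 1: 1 + r = 6/4.8 = 1.2500.
So the minimum matching rate is r = 1.2500 − 1 = 0.250.

0.250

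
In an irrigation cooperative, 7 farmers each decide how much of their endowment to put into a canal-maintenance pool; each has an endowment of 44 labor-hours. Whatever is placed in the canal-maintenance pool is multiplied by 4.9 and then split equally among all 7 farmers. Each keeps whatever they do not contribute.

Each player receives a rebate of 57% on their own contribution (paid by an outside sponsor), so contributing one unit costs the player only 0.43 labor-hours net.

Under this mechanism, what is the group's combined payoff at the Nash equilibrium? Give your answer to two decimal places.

With the mechanism, a contributed unit returns (4.9/7) / 0.43 = 1.6279 per unit of net cost to the contributor — now above 1 — so contributing fully is weakly dominant for every player.
At the Nash equilibrium everyone contributes 44. Group total payoff = 7 × (44 × 0.57 + 4.9 × 44) = 1684.76.

1684.76 labor-hours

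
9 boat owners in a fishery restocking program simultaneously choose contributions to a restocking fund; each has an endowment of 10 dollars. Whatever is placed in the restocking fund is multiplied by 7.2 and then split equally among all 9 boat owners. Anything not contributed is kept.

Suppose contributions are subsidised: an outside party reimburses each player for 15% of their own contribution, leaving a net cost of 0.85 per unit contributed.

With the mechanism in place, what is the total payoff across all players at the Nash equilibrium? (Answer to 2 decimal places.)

90.00 dollars

Even with the mechanism, each unit contributed returns only (7.2/9) / 0.85 = 0.9412 per unit of net cost, so contributing nothing is still dominant.
Everyone keeps their endowment and the group total is 9 × 10 = 90.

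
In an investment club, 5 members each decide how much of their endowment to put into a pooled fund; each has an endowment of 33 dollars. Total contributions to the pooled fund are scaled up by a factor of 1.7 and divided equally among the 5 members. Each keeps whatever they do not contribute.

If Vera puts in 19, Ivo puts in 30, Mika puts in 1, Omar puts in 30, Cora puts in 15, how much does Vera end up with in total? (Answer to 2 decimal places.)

46.30 dollars

Total contributed: 19 + 30 + 1 + 30 + 15 = 95.
Each receives 1.7 × 95 / 5 = 32.30 from the pooled fund.
Vera keeps 33 − 19 = 14, so Vera's payoff is 14 + 32.30 = 46.30.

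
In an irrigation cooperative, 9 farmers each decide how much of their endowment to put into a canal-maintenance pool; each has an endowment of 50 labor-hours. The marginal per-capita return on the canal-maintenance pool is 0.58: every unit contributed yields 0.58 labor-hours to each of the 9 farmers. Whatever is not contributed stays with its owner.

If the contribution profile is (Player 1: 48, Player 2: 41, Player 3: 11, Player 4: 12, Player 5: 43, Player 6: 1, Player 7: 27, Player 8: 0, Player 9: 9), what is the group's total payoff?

1260.24 labor-hours

Total contributed: 48 + 41 + 11 + 12 + 43 + 1 + 27 + 0 + 9 = 192; total kept: 9 × 50 − 192 = 258.
The canal-maintenance pool pays out 0.58 × 9 × 192 = 1002.24 in aggregate.
Group total = 258 + 1002.24 = 1260.24.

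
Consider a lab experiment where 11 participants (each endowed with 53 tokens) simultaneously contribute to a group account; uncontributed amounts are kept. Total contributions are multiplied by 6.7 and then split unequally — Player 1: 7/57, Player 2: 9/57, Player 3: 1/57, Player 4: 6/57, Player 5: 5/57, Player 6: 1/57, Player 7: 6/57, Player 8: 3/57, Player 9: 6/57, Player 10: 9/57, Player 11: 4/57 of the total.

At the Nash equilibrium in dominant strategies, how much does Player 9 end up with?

127.76 tokens

A player with share s gets back 6.7·s per unit contributed, so full contribution is dominant for anyone with s > 1/6.7 = 0.1493 and zero contribution is dominant for anyone below.
Player 2 and Player 10 are above the threshold, contributing 53 each; the remaining 9 contribute 0. Total contributed: 106.
Player 9 keeps 53 and receives 6.7 × 106 × 6/57 = 74.76 from the group account, for a payoff of 127.76.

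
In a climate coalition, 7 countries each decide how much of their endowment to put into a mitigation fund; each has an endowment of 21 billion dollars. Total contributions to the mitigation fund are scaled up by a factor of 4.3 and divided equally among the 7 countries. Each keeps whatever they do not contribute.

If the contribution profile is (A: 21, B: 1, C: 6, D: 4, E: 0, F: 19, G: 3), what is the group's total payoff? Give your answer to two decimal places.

Total contributed: 21 + 1 + 6 + 4 + 0 + 19 + 3 = 54; total kept: 7 × 21 − 54 = 93.
The mitigation fund pays out 4.3 × 54 = 232.20 in aggregate.
Group total = 93 + 232.20 = 325.20.

325.20 billion dollars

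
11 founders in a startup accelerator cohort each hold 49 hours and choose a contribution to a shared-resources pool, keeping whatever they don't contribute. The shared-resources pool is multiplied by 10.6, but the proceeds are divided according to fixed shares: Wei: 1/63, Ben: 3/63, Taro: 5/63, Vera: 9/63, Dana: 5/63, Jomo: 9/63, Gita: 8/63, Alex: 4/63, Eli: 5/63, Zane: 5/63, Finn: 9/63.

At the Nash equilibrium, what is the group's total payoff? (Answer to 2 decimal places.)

For player j, contributing a unit is worthwhile iff 10.6 × (j's share) ≥ 1, i.e. iff j's share is at least 0.0943.
Vera, Jomo, Gita and Finn are above the threshold, contributing 49 each; the remaining 7 contribute 0. Total contributed: 196.
The shared-resources pool pays out 10.6 × 196 = 2077.60 in total (split across the unequal shares, but the aggregate is all that matters for the group sum).
The 7 free-riders keep 49 each, adding 343. Group total = 343 + 2077.60 = 2420.60.

2420.60 hours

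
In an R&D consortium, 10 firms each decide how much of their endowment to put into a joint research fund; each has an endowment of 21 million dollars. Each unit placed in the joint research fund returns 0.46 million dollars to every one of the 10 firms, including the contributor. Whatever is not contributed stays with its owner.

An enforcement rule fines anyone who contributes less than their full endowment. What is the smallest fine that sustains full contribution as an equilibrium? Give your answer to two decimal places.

Given the others contribute fully, the best deviation is to contribute 0 (any partial contribution still incurs the fine and gives up units whose private return 0.46 is below 1).
Deviating from 21 to 0 saves 21 million dollars but forfeits the deviator's share of the drop in the joint research fund: 0.46 × 21 = 9.66.
So the deviation gain is 21 − 9.66 = 11.34, and the fine must be at least 11.34 million dollars to wipe it out.

11.34 million dollars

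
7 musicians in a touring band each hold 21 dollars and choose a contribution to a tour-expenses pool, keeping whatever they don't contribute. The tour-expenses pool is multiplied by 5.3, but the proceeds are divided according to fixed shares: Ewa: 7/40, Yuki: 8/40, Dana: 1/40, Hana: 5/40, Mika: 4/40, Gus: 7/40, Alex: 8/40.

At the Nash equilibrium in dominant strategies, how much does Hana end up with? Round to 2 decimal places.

For player j, contributing a unit is worthwhile iff 5.3 × (j's share) ≥ 1, i.e. iff j's share is at least 0.1887.
Yuki and Alex clear that bar, contributing 21 each; the remaining 5 contribute 0. Total contributed: 42.
Hana keeps 21 and receives 5.3 × 42 × 5/40 = 27.83 from the tour-expenses pool, for a payoff of 48.83.

48.83 dollars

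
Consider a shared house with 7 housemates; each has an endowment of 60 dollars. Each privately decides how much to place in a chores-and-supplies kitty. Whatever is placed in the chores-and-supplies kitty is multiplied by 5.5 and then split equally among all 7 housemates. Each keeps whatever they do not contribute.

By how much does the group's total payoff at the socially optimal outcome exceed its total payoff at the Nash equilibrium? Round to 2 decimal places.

1890.00 dollars

Each contributed unit returns 5.5/7 = 0.7857 to its contributor — below 1 — so contributing 0 is dominant for every player. At the Nash equilibrium everyone keeps their 60, and the group total is 7 × 60 = 420.
Each contributed unit returns 5.500 to the group as a whole (0.7857 to each of 7 players), which exceeds 1, so the social optimum is full contribution: group total = 5.500 × 420 = 2310.00.
Efficiency loss = 2310.00 − 420 = 1890.00.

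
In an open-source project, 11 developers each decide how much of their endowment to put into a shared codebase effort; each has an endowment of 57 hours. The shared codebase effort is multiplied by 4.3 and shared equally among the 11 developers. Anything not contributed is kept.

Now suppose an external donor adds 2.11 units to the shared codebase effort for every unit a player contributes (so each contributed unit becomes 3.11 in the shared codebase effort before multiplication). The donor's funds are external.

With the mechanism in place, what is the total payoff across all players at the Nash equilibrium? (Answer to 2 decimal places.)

8384.87 hours

Under the mechanism each unit contributed yields 4.3 × 3.11 / 11 = 1.2157 back to its contributor per unit of net cost, which exceeds 1, making full contribution the dominant choice for everyone.
At the Nash equilibrium everyone contributes 57. Group total payoff = 4.3 × 3.11 × 627 = 8384.87.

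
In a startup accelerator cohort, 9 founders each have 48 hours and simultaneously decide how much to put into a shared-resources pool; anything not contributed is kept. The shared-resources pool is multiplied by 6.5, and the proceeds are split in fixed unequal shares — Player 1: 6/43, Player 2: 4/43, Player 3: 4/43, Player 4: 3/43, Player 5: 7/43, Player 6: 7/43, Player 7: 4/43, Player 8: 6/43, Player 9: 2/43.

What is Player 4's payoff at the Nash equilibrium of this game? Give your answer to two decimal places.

A player with share s gets back 6.5·s per unit contributed, so full contribution is dominant for anyone with s > 1/6.5 = 0.1538 and zero contribution is dominant for anyone below.
The shares above 0.1538 belong to Player 5 and Player 6, contributing 48 each; the remaining 7 contribute 0. Total contributed: 96.
Player 4 keeps 48 and receives 6.5 × 96 × 3/43 = 43.53 from the shared-resources pool, for a payoff of 91.53.

91.53 hours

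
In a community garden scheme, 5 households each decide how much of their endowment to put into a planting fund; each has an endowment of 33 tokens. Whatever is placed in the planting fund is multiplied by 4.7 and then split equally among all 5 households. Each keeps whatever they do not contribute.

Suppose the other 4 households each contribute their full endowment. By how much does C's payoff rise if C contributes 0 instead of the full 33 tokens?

1.98 tokens

Switching from a contribution of 33 to 0 lets C keep an extra 33 tokens, but lowers the planting fund by 33, which costs C their own share of that drop: 4.7/5 × 33 = 31.02.
Net gain = 33 − 31.02 = 1.98. The private return per contributed unit (0.9400) is below 1, so free-riding is indeed the best response regardless of what the others do.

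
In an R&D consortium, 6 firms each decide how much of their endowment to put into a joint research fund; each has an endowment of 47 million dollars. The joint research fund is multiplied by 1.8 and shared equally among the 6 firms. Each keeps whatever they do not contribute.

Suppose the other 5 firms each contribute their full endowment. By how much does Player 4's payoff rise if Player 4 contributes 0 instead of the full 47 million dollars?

Switching from a contribution of 47 to 0 lets Player 4 keep an extra 47 million dollars, but lowers the joint research fund by 47, which costs Player 4 their own share of that drop: 1.8/6 × 47 = 14.10.
Net gain = 47 − 14.10 = 32.90. The private return per contributed unit (0.3000) is below 1, so free-riding is indeed the best response regardless of what the others do.

32.90 million dollars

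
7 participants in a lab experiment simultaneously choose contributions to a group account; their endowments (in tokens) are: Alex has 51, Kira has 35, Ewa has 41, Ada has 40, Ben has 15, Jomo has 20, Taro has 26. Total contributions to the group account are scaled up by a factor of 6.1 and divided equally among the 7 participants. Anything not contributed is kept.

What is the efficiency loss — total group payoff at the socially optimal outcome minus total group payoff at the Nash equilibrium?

The private return per contributed unit is 6.1/7 = 0.8714 < 1 for every player regardless of endowment, so the Nash equilibrium is zero contribution and the group total is Σ E_j = 51 + 35 + 41 + 40 + 15 + 20 + 26 = 228.
Each contributed unit returns 6.100 to the group, so the social optimum is full contribution by everyone: group total = 6.100 × 228 = 1390.80.
Efficiency loss = (6.100 − 1) × 228 = 1162.80.

1162.80 tokens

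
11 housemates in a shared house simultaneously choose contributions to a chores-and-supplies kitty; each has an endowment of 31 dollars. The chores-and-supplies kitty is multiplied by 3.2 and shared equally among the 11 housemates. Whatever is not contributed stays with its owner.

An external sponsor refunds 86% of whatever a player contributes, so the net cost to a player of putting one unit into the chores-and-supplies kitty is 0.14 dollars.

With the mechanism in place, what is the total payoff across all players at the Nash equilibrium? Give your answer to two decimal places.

With the mechanism, a contributed unit returns (3.2/11) / 0.14 = 2.0779 per unit of net cost to the contributor — now above 1 — so contributing fully is weakly dominant for every player.
So the Nash equilibrium is full contribution by all 11; the group earns 11 × (31 × 0.86 + 3.2 × 31) = 1384.46.

1384.46 dollars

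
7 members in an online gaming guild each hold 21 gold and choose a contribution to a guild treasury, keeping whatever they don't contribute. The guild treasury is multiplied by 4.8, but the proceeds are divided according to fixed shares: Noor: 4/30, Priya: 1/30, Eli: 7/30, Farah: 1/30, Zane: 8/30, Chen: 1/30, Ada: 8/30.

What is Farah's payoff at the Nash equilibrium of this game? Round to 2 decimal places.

A player with share s gets back 4.8·s per unit contributed, so full contribution is dominant for anyone with s > 1/4.8 = 0.2083 and zero contribution is dominant for anyone below.
Eli, Zane and Ada clear that bar, contributing 21 each; the remaining 4 contribute 0. Total contributed: 63.
Farah keeps 21 and receives 4.8 × 63 × 1/30 = 10.08 from the guild treasury, for a payoff of 31.08.

31.08 gold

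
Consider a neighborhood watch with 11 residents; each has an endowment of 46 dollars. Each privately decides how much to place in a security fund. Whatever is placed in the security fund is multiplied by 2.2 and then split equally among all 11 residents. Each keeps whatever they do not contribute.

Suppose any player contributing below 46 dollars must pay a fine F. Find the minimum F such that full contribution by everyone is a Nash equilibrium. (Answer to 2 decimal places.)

Given the others contribute fully, the best deviation is to contribute 0 (any partial contribution still incurs the fine and gives up units whose private return 0.2000 is below 1).
Deviating from 46 to 0 saves 46 dollars but forfeits the deviator's share of the drop in the security fund: 2.2/11 × 46 = 9.20.
So the deviation gain is 46 − 9.20 = 36.80, and the fine must be at least 36.80 dollars to wipe it out.

36.80 dollars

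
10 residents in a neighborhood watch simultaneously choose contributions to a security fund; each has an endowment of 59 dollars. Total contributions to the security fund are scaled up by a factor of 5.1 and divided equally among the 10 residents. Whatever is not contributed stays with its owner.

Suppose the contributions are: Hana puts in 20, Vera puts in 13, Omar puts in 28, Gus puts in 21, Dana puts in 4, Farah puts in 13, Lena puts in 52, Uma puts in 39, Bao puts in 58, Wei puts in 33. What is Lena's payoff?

150.31 dollars

Total contributed: 20 + 13 + 28 + 21 + 4 + 13 + 52 + 39 + 58 + 33 = 281.
Each receives 5.1 × 281 / 10 = 143.31 from the security fund.
Lena keeps 59 − 52 = 7, so Lena's payoff is 7 + 143.31 = 150.31.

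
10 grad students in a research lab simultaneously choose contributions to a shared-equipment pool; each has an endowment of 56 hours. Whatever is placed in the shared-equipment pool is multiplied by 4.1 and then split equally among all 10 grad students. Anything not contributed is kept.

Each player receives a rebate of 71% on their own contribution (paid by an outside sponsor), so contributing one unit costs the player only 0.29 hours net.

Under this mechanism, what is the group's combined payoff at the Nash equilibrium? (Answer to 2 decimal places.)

With the mechanism, a contributed unit returns (4.1/10) / 0.29 = 1.4138 per unit of net cost to the contributor — now above 1 — so contributing fully is weakly dominant for every player.
So the Nash equilibrium is full contribution by all 10; the group earns 10 × (56 × 0.71 + 4.1 × 56) = 2693.60.

2693.60 hours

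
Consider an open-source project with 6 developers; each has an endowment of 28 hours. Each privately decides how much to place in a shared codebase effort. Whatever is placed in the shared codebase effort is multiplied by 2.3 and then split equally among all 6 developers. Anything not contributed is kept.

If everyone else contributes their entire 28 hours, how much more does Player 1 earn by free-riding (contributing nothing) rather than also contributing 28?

17.27 hours

Switching from a contribution of 28 to 0 lets Player 1 keep an extra 28 hours, but lowers the shared codebase effort by 28, which costs Player 1 their own share of that drop: 2.3/6 × 28 = 10.73.
Net gain = 28 − 10.73 = 17.27. The private return per contributed unit (0.3833) is below 1, so free-riding is indeed the best response regardless of what the others do.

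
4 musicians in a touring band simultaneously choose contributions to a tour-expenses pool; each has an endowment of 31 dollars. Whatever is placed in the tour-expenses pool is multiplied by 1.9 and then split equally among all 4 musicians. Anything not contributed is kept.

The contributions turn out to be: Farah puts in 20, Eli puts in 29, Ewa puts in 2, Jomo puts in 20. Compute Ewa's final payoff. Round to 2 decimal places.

Total contributed: 20 + 29 + 2 + 20 = 71.
Each receives 1.9 × 71 / 4 = 33.73 from the tour-expenses pool.
Ewa keeps 31 − 2 = 29, so Ewa's payoff is 29 + 33.73 = 62.73.

62.73 dollars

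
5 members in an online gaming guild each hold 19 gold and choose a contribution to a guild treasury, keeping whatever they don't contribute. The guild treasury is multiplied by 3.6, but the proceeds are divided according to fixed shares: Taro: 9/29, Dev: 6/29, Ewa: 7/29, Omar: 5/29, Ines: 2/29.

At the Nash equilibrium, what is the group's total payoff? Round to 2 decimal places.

For player j, contributing a unit is worthwhile iff 3.6 × (j's share) ≥ 1, i.e. iff j's share is at least 0.2778.
Taro alone (share 9/29) is above the threshold, contributing 19; the remaining 4 contribute 0. Total contributed: 19.
The guild treasury pays out 3.6 × 19 = 68.40 in total (split across the unequal shares, but the aggregate is all that matters for the group sum).
The 4 free-riders keep 19 each, adding 76. Group total = 76 + 68.40 = 144.40.

144.40 gold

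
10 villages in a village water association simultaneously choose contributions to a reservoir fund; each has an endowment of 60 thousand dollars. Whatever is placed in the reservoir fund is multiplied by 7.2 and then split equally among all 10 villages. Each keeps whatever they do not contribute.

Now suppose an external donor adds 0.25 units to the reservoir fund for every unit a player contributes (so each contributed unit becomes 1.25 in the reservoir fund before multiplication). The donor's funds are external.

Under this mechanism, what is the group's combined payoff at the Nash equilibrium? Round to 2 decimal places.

600.00 thousand dollars

With the mechanism, a contributed unit returns 7.2 × 1.25 / 10 = 0.9000 per unit of net cost — still below 1 — so contributing 0 remains dominant for every player.
At the Nash equilibrium no one contributes; group total payoff = 10 × 60 = 600.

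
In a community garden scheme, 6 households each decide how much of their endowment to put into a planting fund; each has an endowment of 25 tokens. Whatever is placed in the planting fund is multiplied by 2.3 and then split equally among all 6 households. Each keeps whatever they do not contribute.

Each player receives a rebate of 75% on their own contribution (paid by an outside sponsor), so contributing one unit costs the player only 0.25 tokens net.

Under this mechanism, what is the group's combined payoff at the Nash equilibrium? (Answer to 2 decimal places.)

457.50 tokens

With the mechanism, a contributed unit returns (2.3/6) / 0.25 = 1.5333 per unit of net cost to the contributor — now above 1 — so contributing fully is weakly dominant for every player.
At the Nash equilibrium everyone contributes 25. Group total payoff = 6 × (25 × 0.75 + 2.3 × 25) = 457.50.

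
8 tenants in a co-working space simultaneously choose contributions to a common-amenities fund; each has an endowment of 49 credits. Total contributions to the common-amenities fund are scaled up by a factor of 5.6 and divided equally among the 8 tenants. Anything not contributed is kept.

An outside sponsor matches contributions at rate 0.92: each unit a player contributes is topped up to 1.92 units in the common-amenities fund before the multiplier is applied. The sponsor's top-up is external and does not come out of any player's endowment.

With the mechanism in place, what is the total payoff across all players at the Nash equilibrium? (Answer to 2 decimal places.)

4214.78 credits

With the mechanism, a contributed unit returns 5.6 × 1.92 / 8 = 1.3440 per unit of net cost to the contributor — now above 1 — so contributing fully is weakly dominant for every player.
So the Nash equilibrium is full contribution by all 8; the group earns 5.6 × 1.92 × 392 = 4214.78.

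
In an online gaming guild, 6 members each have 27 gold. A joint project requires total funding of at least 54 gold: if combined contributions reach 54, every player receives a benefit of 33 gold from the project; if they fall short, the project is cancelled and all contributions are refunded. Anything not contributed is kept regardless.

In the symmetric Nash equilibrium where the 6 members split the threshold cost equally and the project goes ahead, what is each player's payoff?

Equal share of the threshold: 54/6 = 9.
At this profile no one gains by cutting their contribution: any cut drops the total below 54, the project is cancelled, contributions are refunded, and the deviator ends with 27, which is less than 27 − 9 + 33 = 51. Contributing more than 9 just wastes the excess. So contributing exactly 9 is a best response.
Each player's payoff: 27 − 9 + 33 = 51.

51 gold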